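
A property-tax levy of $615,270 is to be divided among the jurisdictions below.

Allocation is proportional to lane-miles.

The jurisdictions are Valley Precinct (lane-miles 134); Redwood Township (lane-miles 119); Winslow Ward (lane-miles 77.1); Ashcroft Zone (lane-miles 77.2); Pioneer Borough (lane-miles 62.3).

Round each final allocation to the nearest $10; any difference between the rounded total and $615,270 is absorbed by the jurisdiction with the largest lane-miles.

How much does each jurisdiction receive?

Valley Precinct: $175,560 | Redwood Township: $155,910 | Winslow Ward: $101,020 | Ashcroft Zone: $101,150 | Pioneer Borough: $81,630

Lane-miles total: 469.6.
Proportional shares: Valley Precinct 134/469.6 × $615,270 = 175,566.82; Redwood Township 119/469.6 × $615,270 = 155,913.82; Winslow Ward 77.1/469.6 × $615,270 = 101,016.43; Ashcroft Zone 77.2/469.6 × $615,270 = 101,147.45; Pioneer Borough 62.3/469.6 × $615,270 = 81,625.47.
After rounding ($10): Valley Precinct $175,570; Redwood Township $155,910; Winslow Ward $101,020; Ashcroft Zone $101,150; Pioneer Borough $81,630. Sum = $615,280.
Difference $615,270 − $615,280 = −$10 applied to largest lane-miles (Valley Precinct): Valley Precinct becomes $175,560.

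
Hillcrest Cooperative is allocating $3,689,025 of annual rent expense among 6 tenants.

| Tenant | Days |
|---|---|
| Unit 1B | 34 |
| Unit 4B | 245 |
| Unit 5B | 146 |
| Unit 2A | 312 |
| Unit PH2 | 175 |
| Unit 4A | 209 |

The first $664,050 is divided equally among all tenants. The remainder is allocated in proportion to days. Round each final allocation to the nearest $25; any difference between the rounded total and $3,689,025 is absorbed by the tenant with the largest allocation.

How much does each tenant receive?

Unit 1B: $202,425; Unit 4B: $771,800; Unit 5B: $504,650; Unit 2A: $952,600; Unit PH2: $582,900; Unit 4A: $674,650

$664,050 shared equally gives $110,675 per tenant.
Remainder $3,024,975 by days (total 1,121): Unit 1B 91,747.68 → $91,750; Unit 4B 661,122.99 → $661,125; Unit 5B 393,975.33 → $393,975; Unit 2A 841,919.89 → $841,925; Unit PH2 472,230.71 → $472,225; Unit 4A 563,978.39 → $563,975.
Totals: Unit 1B $110,675 + $91,750 = $202,425; Unit 4B $110,675 + $661,125 = $771,800; Unit 5B $110,675 + $393,975 = $504,650; Unit 2A $110,675 + $841,925 = $952,600; Unit PH2 $110,675 + $472,225 = $582,900; Unit 4A $110,675 + $563,975 = $674,650.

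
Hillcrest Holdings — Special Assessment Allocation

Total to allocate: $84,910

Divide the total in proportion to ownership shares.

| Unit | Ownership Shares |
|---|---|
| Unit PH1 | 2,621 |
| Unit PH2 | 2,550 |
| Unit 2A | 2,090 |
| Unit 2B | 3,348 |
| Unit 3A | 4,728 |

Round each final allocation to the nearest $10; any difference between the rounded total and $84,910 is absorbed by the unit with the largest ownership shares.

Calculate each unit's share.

Unit PH1: $14,510 · Unit PH2: $14,120 · Unit 2A: $11,570 · Unit 2B: $18,540 · Unit 3A: $26,170

Ownership shares total: 15,337.
Pro-rata amounts: Unit PH1 2,621/15,337 × $84,910 = 14,510.60; Unit PH2 2,550/15,337 × $84,910 = 14,117.53; Unit 2A 2,090/15,337 × $84,910 = 11,570.84; Unit 2B 3,348/15,337 × $84,910 = 18,535.48; Unit 3A 4,728/15,337 × $84,910 = 26,175.55.
After rounding ($10): Unit PH1 $14,510; Unit PH2 $14,120; Unit 2A $11,570; Unit 2B $18,540; Unit 3A $26,180. Sum = $84,920.
Difference $84,910 − $84,920 = −$10 applied to largest ownership shares (Unit 3A): Unit 3A becomes $26,170.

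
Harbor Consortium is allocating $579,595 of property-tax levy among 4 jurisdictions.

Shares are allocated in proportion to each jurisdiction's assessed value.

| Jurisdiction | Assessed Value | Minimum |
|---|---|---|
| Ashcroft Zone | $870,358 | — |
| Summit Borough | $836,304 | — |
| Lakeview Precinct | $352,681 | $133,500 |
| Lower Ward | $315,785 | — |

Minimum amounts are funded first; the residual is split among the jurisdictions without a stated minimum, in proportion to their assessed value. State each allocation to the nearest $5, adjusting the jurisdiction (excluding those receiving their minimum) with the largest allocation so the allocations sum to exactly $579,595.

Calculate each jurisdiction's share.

Guaranteed amounts: Lakeview Precinct $133,500. Remaining pool $446,095.
Remaining pool split over remaining assessed value 2,022,447: Ashcroft Zone 191,976.53 → $191,975; Summit Borough 184,465.17 → $184,465; Lower Ward 69,653.30 → $69,655.

Ashcroft Zone: $191,975 · Summit Borough: $184,465 · Lakeview Precinct: $133,500 · Lower Ward: $69,655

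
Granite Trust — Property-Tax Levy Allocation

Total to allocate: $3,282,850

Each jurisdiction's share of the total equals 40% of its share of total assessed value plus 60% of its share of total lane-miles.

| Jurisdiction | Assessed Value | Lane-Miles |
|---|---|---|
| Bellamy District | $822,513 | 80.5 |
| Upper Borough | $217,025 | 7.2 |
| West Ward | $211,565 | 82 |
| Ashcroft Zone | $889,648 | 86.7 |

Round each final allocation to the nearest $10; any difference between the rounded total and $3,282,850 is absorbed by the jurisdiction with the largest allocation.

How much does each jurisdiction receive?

Assessed value total 2,140,751; lane-miles total 256.4.
Combined weights (40% assessed value + 60% lane-miles): Bellamy District 0.3421; Upper Borough 0.0574; West Ward 0.2314; Ashcroft Zone 0.3691.
Unrounded shares: Bellamy District 1,122,945.95; Upper Borough 188,435.14; West Ward 759,712.76; Ashcroft Zone 1,211,756.15.
Rounded to nearest $10: Bellamy District $1,122,950; Upper Borough $188,440; West Ward $759,710; Ashcroft Zone $1,211,760. Sum = $3,282,860.
Difference $3,282,850 − $3,282,860 = −$10 applied to largest allocation (Ashcroft Zone): Ashcroft Zone becomes $1,211,750.

Bellamy District: $1,122,950 · Upper Borough: $188,440 · West Ward: $759,710 · Ashcroft Zone: $1,211,750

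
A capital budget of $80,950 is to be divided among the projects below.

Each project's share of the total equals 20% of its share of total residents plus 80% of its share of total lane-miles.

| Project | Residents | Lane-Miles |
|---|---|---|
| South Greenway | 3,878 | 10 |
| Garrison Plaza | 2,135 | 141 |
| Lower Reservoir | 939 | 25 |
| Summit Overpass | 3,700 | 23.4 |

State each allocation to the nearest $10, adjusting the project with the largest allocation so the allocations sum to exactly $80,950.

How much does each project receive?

South Greenway: $9,140 | Garrison Plaza: $49,040 | Lower Reservoir: $9,550 | Summit Overpass: $13,220

Totals — residents 10,652, lane-miles 199.4.
Combined weights (20% residents + 80% lane-miles): South Greenway 0.1129; Garrison Plaza 0.6058; Lower Reservoir 0.1179; Summit Overpass 0.1634.
Unrounded shares: South Greenway 9,141.92; Garrison Plaza 49,038.17; Lower Reservoir 9,546.55; Summit Overpass 13,223.36.
After rounding ($10): South Greenway $9,140; Garrison Plaza $49,040; Lower Reservoir $9,550; Summit Overpass $13,220. Sum = $80,950.
Rounded total matches; no reconciliation needed.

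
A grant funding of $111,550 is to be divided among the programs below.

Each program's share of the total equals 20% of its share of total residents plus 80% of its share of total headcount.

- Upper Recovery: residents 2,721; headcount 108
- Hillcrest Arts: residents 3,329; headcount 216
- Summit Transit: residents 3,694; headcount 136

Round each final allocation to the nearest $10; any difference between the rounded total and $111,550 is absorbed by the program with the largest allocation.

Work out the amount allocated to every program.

Upper Recovery: $27,180 · Hillcrest Arts: $49,530 · Summit Transit: $34,840

Residents total 9,744; headcount total 460.
Blended shares (20% residents + 80% headcount): Upper Recovery 0.2437; Hillcrest Arts 0.4440; Summit Transit 0.3123.
Pro-rata amounts: Upper Recovery 27,182.04; Hillcrest Arts 49,526.13; Summit Transit 34,841.83.
After rounding ($10): Upper Recovery $27,180; Hillcrest Arts $49,530; Summit Transit $34,840. Sum = $111,550.
Rounded total matches; no reconciliation needed.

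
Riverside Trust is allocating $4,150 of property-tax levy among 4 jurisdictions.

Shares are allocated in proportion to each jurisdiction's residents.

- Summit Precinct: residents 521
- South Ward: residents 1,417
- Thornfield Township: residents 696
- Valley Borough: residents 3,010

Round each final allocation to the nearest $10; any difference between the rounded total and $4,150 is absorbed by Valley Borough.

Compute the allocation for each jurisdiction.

Summit Precinct: $380 · South Ward: $1,040 · Thornfield Township: $510 · Valley Borough: $2,220

Residents total: 5,644.
Raw shares: Summit Precinct 521/5,644 × $4,150 = 383.09; South Ward 1,417/5,644 × $4,150 = 1,041.91; Thornfield Township 696/5,644 × $4,150 = 511.76; Valley Borough 3,010/5,644 × $4,150 = 2,213.24.
After rounding ($10): Summit Precinct $380; South Ward $1,040; Thornfield Township $510; Valley Borough $2,210. Sum = $4,140.
Difference $4,150 − $4,140 = +$10 applied to Valley Borough: Valley Borough becomes $2,220.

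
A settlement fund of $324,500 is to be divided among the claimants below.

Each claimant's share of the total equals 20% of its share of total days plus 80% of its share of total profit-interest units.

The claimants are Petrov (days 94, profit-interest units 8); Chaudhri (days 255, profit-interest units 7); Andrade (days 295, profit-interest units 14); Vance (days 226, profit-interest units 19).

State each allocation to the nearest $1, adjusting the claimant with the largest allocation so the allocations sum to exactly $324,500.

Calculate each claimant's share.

Petrov: $50,279 | Chaudhri: $56,881 | Andrade: $97,723 | Vance: $119,617

Days total 870; profit-interest units total 48.
Combined weights (20% days + 80% profit-interest units): Petrov 0.1549; Chaudhri 0.1753; Andrade 0.3011; Vance 0.3686.
Pro-rata amounts: Petrov 50,278.85; Chaudhri 56,880.75; Andrade 97,722.99; Vance 119,617.41.
After rounding ($1): Petrov $50,279; Chaudhri $56,881; Andrade $97,723; Vance $119,617. Sum = $324,500.
Rounded total matches; no reconciliation needed.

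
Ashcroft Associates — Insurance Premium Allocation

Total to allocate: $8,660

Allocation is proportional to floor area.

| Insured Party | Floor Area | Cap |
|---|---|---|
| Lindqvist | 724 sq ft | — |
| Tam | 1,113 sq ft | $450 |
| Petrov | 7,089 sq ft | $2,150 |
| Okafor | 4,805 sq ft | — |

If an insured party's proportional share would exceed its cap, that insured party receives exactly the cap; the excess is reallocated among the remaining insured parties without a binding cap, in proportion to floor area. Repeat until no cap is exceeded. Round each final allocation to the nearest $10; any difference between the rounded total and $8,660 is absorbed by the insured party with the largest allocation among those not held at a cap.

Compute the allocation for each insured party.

Sum of floor area: 13,731.
Pro-rata shares before constraints: Lindqvist 456.62; Tam 701.96; Petrov 4,470.96; Okafor 3,030.46.
Capped: Tam ($450), Petrov ($2,150); remaining pool $6,060 reallocated over remaining floor area 5,529.
Shares after redistribution: Lindqvist 793.53 → $790; Okafor 5,266.47 → $5,270.

Lindqvist: $790 | Tam: $450 | Petrov: $2,150 | Okafor: $5,270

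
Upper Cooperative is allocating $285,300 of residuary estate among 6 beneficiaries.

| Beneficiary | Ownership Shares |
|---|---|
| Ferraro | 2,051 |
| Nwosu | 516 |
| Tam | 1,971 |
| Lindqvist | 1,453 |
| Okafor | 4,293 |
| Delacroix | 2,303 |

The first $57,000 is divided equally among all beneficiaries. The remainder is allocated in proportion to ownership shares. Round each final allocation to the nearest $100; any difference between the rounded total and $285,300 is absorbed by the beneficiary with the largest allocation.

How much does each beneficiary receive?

Ferraro: $46,700; Nwosu: $18,900; Tam: $45,200; Lindqvist: $35,900; Okafor: $87,300; Delacroix: $51,300

$57,000 shared equally gives $9,500 per beneficiary.
Remainder $228,300 by ownership shares (total 12,587): Ferraro 37,200.55 → $37,200; Nwosu 9,359.08 → $9,400; Tam 35,749.53 → $35,700; Lindqvist 26,354.17 → $26,400; Okafor 77,865.41 → $77,900; Delacroix 41,771.26 → $41,800.
Rounding difference −$100 on remainder applied to Okafor.
Totals: Ferraro $9,500 + $37,200 = $46,700; Nwosu $9,500 + $9,400 = $18,900; Tam $9,500 + $35,700 = $45,200; Lindqvist $9,500 + $26,400 = $35,900; Okafor $9,500 + $77,800 = $87,300; Delacroix $9,500 + $41,800 = $51,300.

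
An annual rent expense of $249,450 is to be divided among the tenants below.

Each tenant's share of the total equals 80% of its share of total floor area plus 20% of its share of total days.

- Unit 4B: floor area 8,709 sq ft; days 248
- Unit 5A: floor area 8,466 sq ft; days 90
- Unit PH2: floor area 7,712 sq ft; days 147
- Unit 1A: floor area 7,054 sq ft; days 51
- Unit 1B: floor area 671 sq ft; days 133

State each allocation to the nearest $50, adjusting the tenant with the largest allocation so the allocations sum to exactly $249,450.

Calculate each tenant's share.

Totals — floor area 32,612, days 669.
Blended shares (80% floor area + 20% days): Unit 4B 0.2878; Unit 5A 0.2346; Unit PH2 0.2331; Unit 1A 0.1883; Unit 1B 0.0562.
Unrounded shares: Unit 4B 71,786.64; Unit 5A 58,516.98; Unit PH2 58,153.80; Unit 1A 46,968.25; Unit 1B 14,024.34.
After rounding ($50): Unit 4B $71,800; Unit 5A $58,500; Unit PH2 $58,150; Unit 1A $46,950; Unit 1B $14,000. Sum = $249,400.
Difference $249,450 − $249,400 = +$50 applied to largest allocation (Unit 4B): Unit 4B becomes $71,850.

Unit 4B: $71,850 · Unit 5A: $58,500 · Unit PH2: $58,150 · Unit 1A: $46,950 · Unit 1B: $14,000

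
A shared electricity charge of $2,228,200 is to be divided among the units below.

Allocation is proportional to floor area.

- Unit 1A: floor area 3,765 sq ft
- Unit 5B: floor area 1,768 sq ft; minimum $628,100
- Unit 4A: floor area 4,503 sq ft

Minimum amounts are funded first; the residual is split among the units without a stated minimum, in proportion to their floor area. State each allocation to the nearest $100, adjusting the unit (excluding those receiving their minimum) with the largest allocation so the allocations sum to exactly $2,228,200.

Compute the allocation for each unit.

Unit 1A: $728,600 | Unit 5B: $628,100 | Unit 4A: $871,500

Minimums first: Unit 5B $628,100. Remaining pool $1,600,100.
Remaining pool split over remaining floor area 8,268: Unit 1A 728,637.70 → $728,600; Unit 4A 871,462.30 → $871,500.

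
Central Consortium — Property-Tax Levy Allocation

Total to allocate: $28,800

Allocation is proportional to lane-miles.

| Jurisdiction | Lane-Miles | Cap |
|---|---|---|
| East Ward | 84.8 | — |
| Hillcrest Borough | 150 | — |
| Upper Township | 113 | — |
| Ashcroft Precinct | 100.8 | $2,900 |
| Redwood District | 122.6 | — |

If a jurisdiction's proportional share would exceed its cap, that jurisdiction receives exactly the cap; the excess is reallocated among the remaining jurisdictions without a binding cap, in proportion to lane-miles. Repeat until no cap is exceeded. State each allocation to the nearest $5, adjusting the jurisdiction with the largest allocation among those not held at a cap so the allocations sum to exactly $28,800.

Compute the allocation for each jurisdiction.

Total lane-miles = 571.2.
Unconstrained shares: East Ward 4,275.63; Hillcrest Borough 7,563.03; Upper Township 5,697.48; Ashcroft Precinct 5,082.35; Redwood District 6,181.51.
Capped: Ashcroft Precinct ($2,900); balance $25,900 reallocated over remaining lane-miles 470.4.
Shares after redistribution: East Ward 4,669.05 → $4,670; Hillcrest Borough 8,258.93 → $8,260; Upper Township 6,221.73 → $6,220; Redwood District 6,750.30 → $6,750.

East Ward: $4,670; Hillcrest Borough: $8,260; Upper Township: $6,220; Ashcroft Precinct: $2,900; Redwood District: $6,750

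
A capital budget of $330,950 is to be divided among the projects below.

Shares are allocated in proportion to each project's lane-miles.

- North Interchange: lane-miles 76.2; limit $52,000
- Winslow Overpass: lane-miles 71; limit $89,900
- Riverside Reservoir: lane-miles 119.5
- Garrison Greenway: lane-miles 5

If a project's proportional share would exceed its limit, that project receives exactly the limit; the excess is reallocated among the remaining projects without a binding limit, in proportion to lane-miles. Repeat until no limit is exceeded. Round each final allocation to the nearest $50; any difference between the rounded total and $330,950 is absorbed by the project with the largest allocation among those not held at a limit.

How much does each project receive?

North Interchange: $52,000 | Winslow Overpass: $89,900 | Riverside Reservoir: $181,450 | Garrison Greenway: $7,600

Combined lane-miles = 271.7.
Proportional shares (ignoring caps): North Interchange 92,817.04; Winslow Overpass 86,483.07; Riverside Reservoir 145,559.53; Garrison Greenway 6,090.36.
Cap binds for North Interchange ($52,000); residual $278,950 reallocated over remaining lane-miles 195.5.
Cap binds for Winslow Overpass ($89,900); residual $189,050 reallocated over remaining lane-miles 124.5.
Shares after redistribution: Riverside Reservoir 181,457.63 → $181,450; Garrison Greenway 7,592.37 → $7,600.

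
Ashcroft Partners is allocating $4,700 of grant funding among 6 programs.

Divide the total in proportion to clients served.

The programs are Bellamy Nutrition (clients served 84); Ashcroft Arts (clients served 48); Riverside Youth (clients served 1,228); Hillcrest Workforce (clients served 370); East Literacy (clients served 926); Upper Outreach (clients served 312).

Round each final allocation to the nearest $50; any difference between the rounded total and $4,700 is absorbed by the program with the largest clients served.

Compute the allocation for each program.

Sum of clients served: 2,968.
Proportional shares: Bellamy Nutrition 84/2,968 × $4,700 = 133.02; Ashcroft Arts 48/2,968 × $4,700 = 76.01; Riverside Youth 1,228/2,968 × $4,700 = 1,944.61; Hillcrest Workforce 370/2,968 × $4,700 = 585.92; East Literacy 926/2,968 × $4,700 = 1,466.37; Upper Outreach 312/2,968 × $4,700 = 494.07.
Rounded to nearest $50: Bellamy Nutrition $150; Ashcroft Arts $100; Riverside Youth $1,950; Hillcrest Workforce $600; East Literacy $1,450; Upper Outreach $500. Sum = $4,750.
Difference $4,700 − $4,750 = −$50 applied to largest clients served (Riverside Youth): Riverside Youth becomes $1,900.

Bellamy Nutrition: $150 · Ashcroft Arts: $100 · Riverside Youth: $1,900 · Hillcrest Workforce: $600 · East Literacy: $1,450 · Upper Outreach: $500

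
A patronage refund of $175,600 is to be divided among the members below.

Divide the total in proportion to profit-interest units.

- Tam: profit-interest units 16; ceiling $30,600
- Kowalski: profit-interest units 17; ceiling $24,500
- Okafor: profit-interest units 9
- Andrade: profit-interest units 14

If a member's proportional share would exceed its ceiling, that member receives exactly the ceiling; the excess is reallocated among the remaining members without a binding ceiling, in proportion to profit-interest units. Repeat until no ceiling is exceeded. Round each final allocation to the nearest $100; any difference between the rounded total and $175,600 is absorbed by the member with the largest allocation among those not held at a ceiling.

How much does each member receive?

Sum of profit-interest units: 56.
Pro-rata shares before constraints: Tam 50,171.43; Kowalski 53,307.14; Okafor 28,221.43; Andrade 43,900.00.
Capped: Tam ($30,600), Kowalski ($24,500); balance $120,500 reallocated over remaining profit-interest units 23.
Redistributed shares: Okafor 47,152.17 → $47,200; Andrade 73,347.83 → $73,300.

Tam: $30,600 | Kowalski: $24,500 | Okafor: $47,200 | Andrade: $73,300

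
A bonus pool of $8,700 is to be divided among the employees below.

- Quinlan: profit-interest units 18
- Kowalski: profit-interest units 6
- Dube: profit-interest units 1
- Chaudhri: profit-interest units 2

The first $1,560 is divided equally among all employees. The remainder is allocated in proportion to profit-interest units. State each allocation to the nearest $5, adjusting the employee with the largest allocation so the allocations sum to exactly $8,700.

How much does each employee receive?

$1,560 shared equally gives $390 per employee.
Remainder $7,140 by profit-interest units (total 27): Quinlan 4,760.00 → $4,760; Kowalski 1,586.67 → $1,585; Dube 264.44 → $265; Chaudhri 528.89 → $530.
Totals: Quinlan $390 + $4,760 = $5,150; Kowalski $390 + $1,585 = $1,975; Dube $390 + $265 = $655; Chaudhri $390 + $530 = $920.

Quinlan: $5,150; Kowalski: $1,975; Dube: $655; Chaudhri: $920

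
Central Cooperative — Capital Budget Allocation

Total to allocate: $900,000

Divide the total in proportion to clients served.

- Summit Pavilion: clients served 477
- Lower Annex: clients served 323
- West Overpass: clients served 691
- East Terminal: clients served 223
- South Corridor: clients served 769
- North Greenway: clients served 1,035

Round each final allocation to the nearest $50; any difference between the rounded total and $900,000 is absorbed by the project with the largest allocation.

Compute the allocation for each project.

Clients served total: 3,518.
Unrounded shares: Summit Pavilion 477/3,518 × $900,000 = 122,029.56; Lower Annex 323/3,518 × $900,000 = 82,632.18; West Overpass 691/3,518 × $900,000 = 176,776.58; East Terminal 223/3,518 × $900,000 = 57,049.46; South Corridor 769/3,518 × $900,000 = 196,731.10; North Greenway 1,035/3,518 × $900,000 = 264,781.13.
At nearest $50: Summit Pavilion $122,050; Lower Annex $82,650; West Overpass $176,800; East Terminal $57,050; South Corridor $196,750; North Greenway $264,800. Sum = $900,100.
Difference $900,000 − $900,100 = −$100 applied to largest allocation (North Greenway): North Greenway becomes $264,700.

Summit Pavilion: $122,050 | Lower Annex: $82,650 | West Overpass: $176,800 | East Terminal: $57,050 | South Corridor: $196,750 | North Greenway: $264,700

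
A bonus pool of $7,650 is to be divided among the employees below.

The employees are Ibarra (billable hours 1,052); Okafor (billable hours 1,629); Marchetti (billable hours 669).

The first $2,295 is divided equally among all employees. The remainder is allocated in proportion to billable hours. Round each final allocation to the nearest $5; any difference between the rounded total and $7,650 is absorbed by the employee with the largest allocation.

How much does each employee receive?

First tranche $2,295 split equally: $765 each.
Remainder $5,355 by billable hours (total 3,350): Ibarra 1,681.63 → $1,680; Okafor 2,603.97 → $2,605; Marchetti 1,069.40 → $1,070.
Totals: Ibarra $765 + $1,680 = $2,445; Okafor $765 + $2,605 = $3,370; Marchetti $765 + $1,070 = $1,835.

Ibarra: $2,445 | Okafor: $3,370 | Marchetti: $1,835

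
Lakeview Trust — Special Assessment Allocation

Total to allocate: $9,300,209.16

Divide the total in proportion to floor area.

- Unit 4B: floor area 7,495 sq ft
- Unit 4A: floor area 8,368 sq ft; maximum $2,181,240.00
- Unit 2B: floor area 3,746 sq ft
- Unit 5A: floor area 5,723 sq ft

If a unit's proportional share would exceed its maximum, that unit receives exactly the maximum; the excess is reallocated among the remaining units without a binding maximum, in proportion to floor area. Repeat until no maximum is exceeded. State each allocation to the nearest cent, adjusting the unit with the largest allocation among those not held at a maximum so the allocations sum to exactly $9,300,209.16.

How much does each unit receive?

Sum of floor area: 25,332.
Pro-rata shares before constraints: Unit 4B 2,751,660.6527; Unit 4A 3,072,167.6240; Unit 2B 1,375,279.6271; Unit 5A 2,101,101.2562.
Capped: Unit 4A ($2,181,240.00); balance $7,118,969.16 reallocated over remaining floor area 16,964.
Remaining shares: Unit 4B 3,145,288.4847 → $3,145,288.48; Unit 2B 1,572,014.76499 → $1,572,014.76; Unit 5A 2,401,665.9103 → $2,401,665.91.
Rounding difference +$0.01 applied to Unit 4B → $3,145,288.49.

Unit 4B: $3,145,288.49 | Unit 4A: $2,181,240.00 | Unit 2B: $1,572,014.76 | Unit 5A: $2,401,665.91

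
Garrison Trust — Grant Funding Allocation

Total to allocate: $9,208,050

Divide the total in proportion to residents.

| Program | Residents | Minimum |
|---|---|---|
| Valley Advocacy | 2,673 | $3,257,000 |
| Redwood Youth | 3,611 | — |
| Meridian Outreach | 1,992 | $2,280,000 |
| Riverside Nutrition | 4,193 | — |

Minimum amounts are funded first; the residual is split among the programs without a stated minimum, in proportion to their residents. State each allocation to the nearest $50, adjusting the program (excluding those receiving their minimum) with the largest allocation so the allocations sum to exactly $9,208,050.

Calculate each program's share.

Guaranteed amounts: Valley Advocacy $3,257,000; Meridian Outreach $2,280,000. Residual $3,671,050.
Residual split over remaining residents 7,804: Redwood Youth 1,698,636.80 → $1,698,650; Riverside Nutrition 1,972,413.20 → $1,972,400.

Valley Advocacy: $3,257,000; Redwood Youth: $1,698,650; Meridian Outreach: $2,280,000; Riverside Nutrition: $1,972,400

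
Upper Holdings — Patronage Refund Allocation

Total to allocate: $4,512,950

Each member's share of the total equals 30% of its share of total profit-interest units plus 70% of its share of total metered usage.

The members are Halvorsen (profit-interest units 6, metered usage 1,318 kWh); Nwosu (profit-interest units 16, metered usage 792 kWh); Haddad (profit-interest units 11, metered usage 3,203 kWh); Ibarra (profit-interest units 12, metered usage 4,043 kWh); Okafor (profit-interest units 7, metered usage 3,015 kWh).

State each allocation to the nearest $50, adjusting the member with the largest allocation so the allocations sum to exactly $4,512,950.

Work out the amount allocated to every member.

Totals — profit-interest units 52, metered usage 12,371.
Composite weights (30% profit-interest units + 70% metered usage): Halvorsen 0.1092; Nwosu 0.1371; Haddad 0.2447; Ibarra 0.2980; Okafor 0.2110.
Proportional shares: Halvorsen 492,782.67; Nwosu 618,825.53; Haddad 1,104,318.50; Ibarra 1,344,857.58; Okafor 952,165.72.
After rounding ($50): Halvorsen $492,800; Nwosu $618,850; Haddad $1,104,300; Ibarra $1,344,850; Okafor $952,150. Sum = $4,512,950.
Sum already equals the total — no adjustment.

Halvorsen: $492,800 | Nwosu: $618,850 | Haddad: $1,104,300 | Ibarra: $1,344,850 | Okafor: $952,150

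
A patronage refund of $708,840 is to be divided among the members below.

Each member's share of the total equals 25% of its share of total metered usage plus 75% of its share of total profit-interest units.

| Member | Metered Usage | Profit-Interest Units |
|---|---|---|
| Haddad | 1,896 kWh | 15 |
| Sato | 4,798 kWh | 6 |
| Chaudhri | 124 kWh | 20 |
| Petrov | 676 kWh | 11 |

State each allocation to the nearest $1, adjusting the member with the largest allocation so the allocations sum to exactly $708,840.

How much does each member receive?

Haddad: $198,189 | Sato: $174,800 | Chaudhri: $207,405 | Petrov: $128,446

Metered usage total 7,494; profit-interest units total 52.
Combined weights (25% metered usage + 75% profit-interest units): Haddad 0.2796; Sato 0.2466; Chaudhri 0.2926; Petrov 0.1812.
Proportional shares: Haddad 198,189.36; Sato 174,799.83; Chaudhri 207,405.29; Petrov 128,445.51.
Rounded to nearest $1: Haddad $198,189; Sato $174,800; Chaudhri $207,405; Petrov $128,446. Sum = $708,840.
No rounding difference to absorb.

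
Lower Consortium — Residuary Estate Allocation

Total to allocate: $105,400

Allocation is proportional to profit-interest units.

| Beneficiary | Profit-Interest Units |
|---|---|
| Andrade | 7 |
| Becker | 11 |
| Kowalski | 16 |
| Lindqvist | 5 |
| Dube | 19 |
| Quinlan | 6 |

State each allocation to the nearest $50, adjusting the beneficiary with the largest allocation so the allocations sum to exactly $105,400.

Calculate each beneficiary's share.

Combined profit-interest units = 64.
Proportional shares: Andrade 7/64 × $105,400 = 11,528.12; Becker 11/64 × $105,400 = 18,115.62; Kowalski 16/64 × $105,400 = 26,350.00; Lindqvist 5/64 × $105,400 = 8,234.38; Dube 19/64 × $105,400 = 31,290.62; Quinlan 6/64 × $105,400 = 9,881.25.
After rounding ($50): Andrade $11,550; Becker $18,100; Kowalski $26,350; Lindqvist $8,250; Dube $31,300; Quinlan $9,900. Sum = $105,450.
Difference $105,400 − $105,450 = −$50 applied to largest allocation (Dube): Dube becomes $31,250.

Andrade: $11,550 | Becker: $18,100 | Kowalski: $26,350 | Lindqvist: $8,250 | Dube: $31,250 | Quinlan: $9,900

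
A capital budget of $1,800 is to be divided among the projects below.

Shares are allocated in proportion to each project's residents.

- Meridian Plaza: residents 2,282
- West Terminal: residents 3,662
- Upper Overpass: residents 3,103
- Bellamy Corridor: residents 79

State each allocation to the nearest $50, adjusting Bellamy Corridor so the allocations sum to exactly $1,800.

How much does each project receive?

Meridian Plaza: $450 · West Terminal: $700 · Upper Overpass: $600 · Bellamy Corridor: $50

Sum of residents: 9,126.
Proportional shares: Meridian Plaza 2,282/9,126 × $1,800 = 450.10; West Terminal 3,662/9,126 × $1,800 = 722.29; Upper Overpass 3,103/9,126 × $1,800 = 612.03; Bellamy Corridor 79/9,126 × $1,800 = 15.58.
After rounding ($50): Meridian Plaza $450; West Terminal $700; Upper Overpass $600; Bellamy Corridor $0. Sum = $1,750.
Difference $1,800 − $1,750 = +$50 applied to Bellamy Corridor: Bellamy Corridor becomes $50.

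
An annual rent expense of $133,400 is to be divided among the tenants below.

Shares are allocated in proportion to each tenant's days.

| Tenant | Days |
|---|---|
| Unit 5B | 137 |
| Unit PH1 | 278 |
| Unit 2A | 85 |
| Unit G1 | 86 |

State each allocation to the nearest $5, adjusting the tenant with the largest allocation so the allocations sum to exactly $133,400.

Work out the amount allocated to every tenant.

Unit 5B: $31,185 · Unit PH1: $63,290 · Unit 2A: $19,350 · Unit G1: $19,575

Total days = 586.
Pro-rata amounts: Unit 5B 137/586 × $133,400 = 31,187.37; Unit PH1 278/586 × $133,400 = 63,285.32; Unit 2A 85/586 × $133,400 = 19,349.83; Unit G1 86/586 × $133,400 = 19,577.47.
Rounded to nearest $5: Unit 5B $31,185; Unit PH1 $63,285; Unit 2A $19,350; Unit G1 $19,575. Sum = $133,395.
Difference $133,400 − $133,395 = +$5 applied to largest allocation (Unit PH1): Unit PH1 becomes $63,290.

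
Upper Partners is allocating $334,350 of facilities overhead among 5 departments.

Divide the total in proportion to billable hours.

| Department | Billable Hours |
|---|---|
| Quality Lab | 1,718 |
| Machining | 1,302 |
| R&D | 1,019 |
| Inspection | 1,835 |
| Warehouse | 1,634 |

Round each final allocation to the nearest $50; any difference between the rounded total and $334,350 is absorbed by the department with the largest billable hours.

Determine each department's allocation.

Combined billable hours = 1,718 + 1,302 + 1,019 + 1,835 + 1,634 = 7,508.
Pro-rata amounts: Quality Lab 76,506.83; Machining 57,981.31; R&D 45,378.62; Inspection 81,717.14; Warehouse 72,766.10.
At nearest $50: Quality Lab $76,500; Machining $58,000; R&D $45,400; Inspection $81,700; Warehouse $72,750. Sum = $334,350.
No rounding difference to absorb.

Quality Lab: $76,500; Machining: $58,000; R&D: $45,400; Inspection: $81,700; Warehouse: $72,750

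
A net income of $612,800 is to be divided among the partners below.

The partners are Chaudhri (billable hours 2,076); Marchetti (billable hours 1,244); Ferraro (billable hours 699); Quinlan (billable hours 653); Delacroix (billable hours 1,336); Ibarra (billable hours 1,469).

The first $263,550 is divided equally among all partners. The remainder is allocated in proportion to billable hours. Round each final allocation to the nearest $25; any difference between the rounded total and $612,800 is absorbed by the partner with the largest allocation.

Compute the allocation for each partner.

Chaudhri: $140,900 | Marchetti: $102,025 | Ferraro: $76,575 | Quinlan: $74,425 | Delacroix: $106,325 | Ibarra: $112,550

$263,550 shared equally gives $43,925 per partner.
Remainder $349,250 by billable hours (total 7,477): Chaudhri 96,969.77 → $96,975; Marchetti 58,107.13 → $58,100; Ferraro 32,650.23 → $32,650; Quinlan 30,501.57 → $30,500; Delacroix 62,404.44 → $62,400; Ibarra 68,616.86 → $68,625.
Totals: Chaudhri $43,925 + $96,975 = $140,900; Marchetti $43,925 + $58,100 = $102,025; Ferraro $43,925 + $32,650 = $76,575; Quinlan $43,925 + $30,500 = $74,425; Delacroix $43,925 + $62,400 = $106,325; Ibarra $43,925 + $68,625 = $112,550.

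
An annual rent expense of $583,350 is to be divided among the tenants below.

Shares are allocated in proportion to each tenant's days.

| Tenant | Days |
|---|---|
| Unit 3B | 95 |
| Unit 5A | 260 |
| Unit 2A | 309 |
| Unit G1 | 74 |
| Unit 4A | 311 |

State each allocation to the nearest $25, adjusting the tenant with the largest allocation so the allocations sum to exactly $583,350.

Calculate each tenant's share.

Combined days = 1,049.
Proportional shares: Unit 3B 95/1,049 × $583,350 = 52,829.60; Unit 5A 260/1,049 × $583,350 = 144,586.27; Unit 2A 309/1,049 × $583,350 = 171,835.22; Unit G1 74/1,049 × $583,350 = 41,151.48; Unit 4A 311/1,049 × $583,350 = 172,947.43.
After rounding ($25): Unit 3B $52,825; Unit 5A $144,575; Unit 2A $171,825; Unit G1 $41,150; Unit 4A $172,950. Sum = $583,325.
Difference $583,350 − $583,325 = +$25 applied to largest allocation (Unit 4A): Unit 4A becomes $172,975.

Unit 3B: $52,825 · Unit 5A: $144,575 · Unit 2A: $171,825 · Unit G1: $41,150 · Unit 4A: $172,975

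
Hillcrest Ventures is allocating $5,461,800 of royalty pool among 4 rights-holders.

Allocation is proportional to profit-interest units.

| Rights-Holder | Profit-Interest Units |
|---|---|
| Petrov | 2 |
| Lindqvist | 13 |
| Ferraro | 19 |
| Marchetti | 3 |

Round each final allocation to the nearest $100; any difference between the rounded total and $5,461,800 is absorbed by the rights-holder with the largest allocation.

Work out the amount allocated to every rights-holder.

Petrov: $295,200 · Lindqvist: $1,919,000 · Ferraro: $2,804,800 · Marchetti: $442,800

Sum of profit-interest units: 37.
Proportional shares: Petrov 2/37 × $5,461,800 = 295,232.43; Lindqvist 13/37 × $5,461,800 = 1,919,010.81; Ferraro 19/37 × $5,461,800 = 2,804,708.11; Marchetti 3/37 × $5,461,800 = 442,848.65.
At nearest $100: Petrov $295,200; Lindqvist $1,919,000; Ferraro $2,804,700; Marchetti $442,800. Sum = $5,461,700.
Difference $5,461,800 − $5,461,700 = +$100 applied to largest allocation (Ferraro): Ferraro becomes $2,804,800.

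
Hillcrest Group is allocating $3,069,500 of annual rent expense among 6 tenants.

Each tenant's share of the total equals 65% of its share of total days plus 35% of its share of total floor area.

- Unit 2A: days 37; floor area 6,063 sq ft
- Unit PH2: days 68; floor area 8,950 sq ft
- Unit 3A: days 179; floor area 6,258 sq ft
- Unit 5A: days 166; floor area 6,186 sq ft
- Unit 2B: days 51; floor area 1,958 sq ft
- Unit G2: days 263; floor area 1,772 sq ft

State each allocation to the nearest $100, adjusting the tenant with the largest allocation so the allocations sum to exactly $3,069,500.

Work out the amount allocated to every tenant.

Unit 2A: $305,500; Unit PH2: $485,900; Unit 3A: $683,000; Unit 5A: $646,600; Unit 2B: $200,600; Unit G2: $747,900

Totals — days 764, floor area 31,187.
Combined weights (65% days + 35% floor area): Unit 2A 0.0995; Unit PH2 0.1583; Unit 3A 0.2225; Unit 5A 0.2107; Unit 2B 0.0654; Unit G2 0.2436.
Proportional shares: Unit 2A 305,482.26; Unit PH2 485,889.25; Unit 3A 683,030.55; Unit 5A 646,600.99; Unit 2B 200,634.65; Unit G2 747,862.30.
After rounding ($100): Unit 2A $305,500; Unit PH2 $485,900; Unit 3A $683,000; Unit 5A $646,600; Unit 2B $200,600; Unit G2 $747,900. Sum = $3,069,500.
Rounded total matches; no reconciliation needed.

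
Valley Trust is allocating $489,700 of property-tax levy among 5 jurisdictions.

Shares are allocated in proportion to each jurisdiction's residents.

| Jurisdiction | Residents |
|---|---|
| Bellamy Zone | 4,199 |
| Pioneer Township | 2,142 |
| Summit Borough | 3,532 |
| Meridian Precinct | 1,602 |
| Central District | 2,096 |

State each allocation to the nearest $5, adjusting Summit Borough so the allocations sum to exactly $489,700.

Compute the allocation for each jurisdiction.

Bellamy Zone: $151,520 · Pioneer Township: $77,295 · Summit Borough: $127,445 · Meridian Precinct: $57,805 · Central District: $75,635

Total residents = 13,571.
Unrounded shares: Bellamy Zone 4,199/13,571 × $489,700 = 151,517.96; Pioneer Township 2,142/13,571 × $489,700 = 77,292.57; Summit Borough 3,532/13,571 × $489,700 = 127,449.74; Meridian Precinct 1,602/13,571 × $489,700 = 57,807.04; Central District 2,096/13,571 × $489,700 = 75,632.69.
After rounding ($5): Bellamy Zone $151,520; Pioneer Township $77,295; Summit Borough $127,450; Meridian Precinct $57,805; Central District $75,635. Sum = $489,705.
Difference $489,700 − $489,705 = −$5 applied to Summit Borough: Summit Borough becomes $127,445.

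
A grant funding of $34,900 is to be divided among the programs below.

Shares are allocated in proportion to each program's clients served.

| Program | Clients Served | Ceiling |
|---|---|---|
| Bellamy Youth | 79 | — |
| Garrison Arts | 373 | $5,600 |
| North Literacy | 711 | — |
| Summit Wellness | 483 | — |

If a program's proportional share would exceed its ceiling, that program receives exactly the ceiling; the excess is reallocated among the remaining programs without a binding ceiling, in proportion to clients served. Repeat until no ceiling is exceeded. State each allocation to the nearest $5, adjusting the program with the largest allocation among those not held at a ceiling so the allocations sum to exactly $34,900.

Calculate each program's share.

Sum of clients served: 1,646.
Pro-rata shares before constraints: Bellamy Youth 1,675.03; Garrison Arts 7,908.69; North Literacy 15,075.27; Summit Wellness 10,241.01.
Held at cap: Garrison Arts ($5,600); remaining pool $29,300 reallocated over remaining clients served 1,273.
Redistributed shares: Bellamy Youth 1,818.30 → $1,820; North Literacy 16,364.73 → $16,365; Summit Wellness 11,116.97 → $11,115.

Bellamy Youth: $1,820 · Garrison Arts: $5,600 · North Literacy: $16,365 · Summit Wellness: $11,115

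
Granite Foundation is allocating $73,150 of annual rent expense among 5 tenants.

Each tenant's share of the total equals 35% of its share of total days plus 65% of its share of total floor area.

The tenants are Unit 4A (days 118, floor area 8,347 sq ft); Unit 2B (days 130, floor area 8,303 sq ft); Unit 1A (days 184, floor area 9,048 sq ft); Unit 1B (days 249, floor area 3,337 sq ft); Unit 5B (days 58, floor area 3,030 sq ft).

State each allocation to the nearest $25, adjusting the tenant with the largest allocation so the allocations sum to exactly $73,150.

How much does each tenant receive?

Unit 4A: $16,475; Unit 2B: $16,825; Unit 1A: $19,775; Unit 1B: $13,575; Unit 5B: $6,500

Totals — days 739, floor area 32,065.
Combined weights (35% days + 65% floor area): Unit 4A 0.2251; Unit 2B 0.2299; Unit 1A 0.2706; Unit 1B 0.1856; Unit 5B 0.0889.
Unrounded shares: Unit 4A 16,465.41; Unit 2B 16,815.90; Unit 1A 19,791.44; Unit 1B 13,574.81; Unit 5B 6,502.43.
Rounded to nearest $25: Unit 4A $16,475; Unit 2B $16,825; Unit 1A $19,800; Unit 1B $13,575; Unit 5B $6,500. Sum = $73,175.
Difference $73,150 − $73,175 = −$25 applied to largest allocation (Unit 1A): Unit 1A becomes $19,775.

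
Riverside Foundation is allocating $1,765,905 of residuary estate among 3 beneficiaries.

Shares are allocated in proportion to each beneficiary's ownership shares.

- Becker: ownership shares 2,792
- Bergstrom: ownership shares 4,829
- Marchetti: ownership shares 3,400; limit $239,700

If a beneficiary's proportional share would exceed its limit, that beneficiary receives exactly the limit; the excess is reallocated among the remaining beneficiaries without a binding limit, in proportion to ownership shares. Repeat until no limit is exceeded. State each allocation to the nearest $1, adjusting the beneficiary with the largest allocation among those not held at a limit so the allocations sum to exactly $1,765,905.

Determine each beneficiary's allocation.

Becker: $559,135 · Bergstrom: $967,070 · Marchetti: $239,700

Combined ownership shares = 11,021.
Proportional shares (ignoring caps): Becker 447,364.74; Bergstrom 773,755.13; Marchetti 544,785.14.
Cap binds for Marchetti ($239,700); remaining pool $1,526,205 reallocated over remaining ownership shares 7,621.
Redistributed shares: Becker 559,134.54 → $559,135; Bergstrom 967,070.46 → $967,070.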